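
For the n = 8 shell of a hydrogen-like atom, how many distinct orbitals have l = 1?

3

The n = 8 shell has l = 0 through 7; check each.
Per l-value: l=1 → 3.
Total orbitals: 3.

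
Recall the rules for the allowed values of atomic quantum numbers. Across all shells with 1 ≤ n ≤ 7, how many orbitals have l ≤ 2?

Work shell by shell — for each n, count the (l, ml) pairs that satisfy l ≤ 2:
n=1 → 1; n=2 → 4; n=3 → 9; n=4 → 9; n=5 → 9; n=6 → 9; n=7 → 9.
Total orbitals: 1 + 4 + 9 + 9 + 9 + 9 + 9 = 50.

50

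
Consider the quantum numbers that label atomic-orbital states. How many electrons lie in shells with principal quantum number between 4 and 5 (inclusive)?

Shell n has n² orbitals: 4²=16 + 5²=25 = 41 orbitals.
Two spin states per orbital: 2 × 41 = 82 electrons.

82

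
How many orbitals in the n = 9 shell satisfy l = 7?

With n = 9 the allowed l are 0, 1, …, 8.
Orbitals with l = 7, by l: l=7 → 15.
Total orbitals: 15.

15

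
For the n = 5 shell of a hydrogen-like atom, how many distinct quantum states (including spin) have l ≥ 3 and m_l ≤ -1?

Per l-value: l=3 → 3; l=4 → 4.
Orbitals: 3 + 4 = 7. Each orbital carries two spin states, so 7 × 2 = 14 states.

14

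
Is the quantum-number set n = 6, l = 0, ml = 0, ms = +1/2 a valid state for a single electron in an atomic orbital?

n = 6 is a positive integer. l = 0 satisfies 0 ≤ l ≤ n−1 = 5. ml = 0 lies in the range −l … +l (here 0). ms = +1/2 is one of ±1/2.
All four constraints are satisfied.

Valid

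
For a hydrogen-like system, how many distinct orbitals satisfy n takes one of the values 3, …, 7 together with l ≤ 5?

Treat each shell separately and count matching orbitals:
n=3 → 9; n=4 → 16; n=5 → 25; n=6 → 36; n=7 → 36.
Total orbitals: 9 + 16 + 25 + 36 + 36 = 122.

122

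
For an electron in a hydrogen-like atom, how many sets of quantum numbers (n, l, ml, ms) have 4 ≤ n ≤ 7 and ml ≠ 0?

208

Work shell by shell — for each n, count the (l, ml) pairs that satisfy ml ≠ 0:
n=4 → 12; n=5 → 20; n=6 → 30; n=7 → 42.
Orbitals: 12 + 20 + 30 + 42 = 104. Including both spin states (ms = ±1/2) gives 2 × 104 = 208 states.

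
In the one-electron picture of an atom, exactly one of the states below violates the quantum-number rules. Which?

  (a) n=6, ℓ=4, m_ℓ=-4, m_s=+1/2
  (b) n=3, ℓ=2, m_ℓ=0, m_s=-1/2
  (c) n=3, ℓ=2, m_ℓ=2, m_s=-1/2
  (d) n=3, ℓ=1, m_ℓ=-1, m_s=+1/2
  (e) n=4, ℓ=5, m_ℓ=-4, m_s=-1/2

(e)

(e) has ℓ = 5 ≥ n = 4, violating 0 ≤ ℓ ≤ n−1.
The remaining sets (a), (b), (c), (d) satisfy all four rules.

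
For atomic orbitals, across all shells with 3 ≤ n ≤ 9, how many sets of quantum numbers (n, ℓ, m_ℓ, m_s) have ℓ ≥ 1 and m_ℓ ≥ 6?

20

For each n in the range, tally the orbitals obeying ℓ ≥ 1 and m_ℓ ≥ 6:
n=7 → 1; n=8 → 3; n=9 → 6.
Orbitals: 1 + 3 + 6 = 10. Including both spin states (m_s = ±1/2) gives 2 × 10 = 20 states.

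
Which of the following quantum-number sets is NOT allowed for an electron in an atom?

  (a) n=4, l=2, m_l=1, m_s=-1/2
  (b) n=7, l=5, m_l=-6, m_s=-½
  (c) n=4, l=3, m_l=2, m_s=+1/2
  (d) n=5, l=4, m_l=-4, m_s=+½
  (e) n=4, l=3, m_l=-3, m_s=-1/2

(b) has |m_l| = 6 > l = 5, violating −l ≤ m_l ≤ l.
The remaining sets (a), (c), (d), (e) satisfy all four rules.

(b)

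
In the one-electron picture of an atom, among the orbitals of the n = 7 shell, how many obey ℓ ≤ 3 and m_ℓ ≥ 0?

The n = 7 shell has ℓ = 0 through 6; check each.
The (ℓ, m_ℓ) pairs meeting ℓ ≤ 3 and m_ℓ ≥ 0 give: ℓ=0 → 1; ℓ=1 → 2; ℓ=2 → 3; ℓ=3 → 4.
Total orbitals: 1 + 2 + 3 + 4 = 10.

10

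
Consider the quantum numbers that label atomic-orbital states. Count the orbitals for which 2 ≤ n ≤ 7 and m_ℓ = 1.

Work shell by shell — for each n, count the (ℓ, m_ℓ) pairs that satisfy m_ℓ = 1:
n=2 → 1; n=3 → 2; n=4 → 3; n=5 → 4; n=6 → 5; n=7 → 6.
Total orbitals: 1 + 2 + 3 + 4 + 5 + 6 = 21.

21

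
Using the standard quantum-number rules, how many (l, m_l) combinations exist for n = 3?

The n = 3 shell contains n² = 3² = 9 orbitals.

9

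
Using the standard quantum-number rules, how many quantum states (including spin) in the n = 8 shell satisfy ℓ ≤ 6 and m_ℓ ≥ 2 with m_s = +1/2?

With n = 8 the allowed ℓ are 0, 1, …, 7.
Contributions: ℓ=2 → 1; ℓ=3 → 2; ℓ=4 → 3; ℓ=5 → 4; ℓ=6 → 5.
Orbitals: 1 + 2 + 3 + 4 + 5 = 15. With m_s fixed to a single value there is one state per orbital, giving 15 states.

15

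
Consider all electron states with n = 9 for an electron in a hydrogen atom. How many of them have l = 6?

26

With n = 9 the allowed l are 0, 1, …, 8.
Orbitals with l = 6, by l: l=6 → 13.
Orbitals: 13. Each orbital carries two spin states, so 13 × 2 = 26 states.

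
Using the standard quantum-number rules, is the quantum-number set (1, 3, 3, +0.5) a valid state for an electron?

The orbital quantum number must satisfy 0 ≤ l ≤ n−1. With n = 1 the allowed l values are 0, so l = 3 is out of range.

No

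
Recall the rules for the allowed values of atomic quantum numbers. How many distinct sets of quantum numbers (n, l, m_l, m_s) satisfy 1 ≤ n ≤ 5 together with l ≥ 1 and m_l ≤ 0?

60

Work shell by shell — for each n, count the (l, m_l) pairs that satisfy l ≥ 1 and m_l ≤ 0:
n=2 → 2; n=3 → 5; n=4 → 9; n=5 → 14.
Orbitals: 2 + 5 + 9 + 14 = 30. Including both spin states (m_s = ±1/2) gives 2 × 30 = 60 states.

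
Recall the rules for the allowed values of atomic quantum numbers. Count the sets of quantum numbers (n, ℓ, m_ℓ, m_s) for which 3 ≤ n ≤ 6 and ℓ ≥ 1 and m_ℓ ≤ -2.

Per-shell orbital counts meeting the constraint:
n=3 → 1; n=4 → 3; n=5 → 6; n=6 → 10.
Orbitals: 1 + 3 + 6 + 10 = 20. Including both spin states (m_s = ±1/2) gives 2 × 20 = 40 states.

40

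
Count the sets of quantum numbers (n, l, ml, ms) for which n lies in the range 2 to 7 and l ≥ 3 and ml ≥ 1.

For each n in the range, tally the orbitals obeying l ≥ 3 and ml ≥ 1:
n=4 → 3; n=5 → 7; n=6 → 12; n=7 → 18.
Orbitals: 3 + 7 + 12 + 18 = 40. Including both spin states (ms = ±1/2) gives 2 × 40 = 80 states.

80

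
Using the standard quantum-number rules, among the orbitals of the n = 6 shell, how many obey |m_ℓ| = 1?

For n = 6, ℓ ranges over 0 … 5.
The (ℓ, m_ℓ) pairs meeting |m_ℓ| = 1 give: ℓ=1 → 2; ℓ=2 → 2; ℓ=3 → 2; ℓ=4 → 2; ℓ=5 → 2.
Total orbitals: 2 + 2 + 2 + 2 + 2 = 10.

10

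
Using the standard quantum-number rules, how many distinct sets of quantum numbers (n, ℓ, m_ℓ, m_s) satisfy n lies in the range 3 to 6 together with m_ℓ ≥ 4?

8

Treat each shell separately and count matching orbitals:
n=5 → 1; n=6 → 3.
Orbitals: 1 + 3 = 4. Including both spin states (m_s = ±1/2) gives 2 × 4 = 8 states.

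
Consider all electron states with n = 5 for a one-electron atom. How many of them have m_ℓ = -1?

8

Go through ℓ = 0, …, 4 (the values permitted for n = 5).
The (ℓ, m_ℓ) pairs meeting m_ℓ = -1 give: ℓ=1 → 1; ℓ=2 → 1; ℓ=3 → 1; ℓ=4 → 1.
Orbitals: 1 + 1 + 1 + 1 = 4. Each orbital carries two spin states, so 4 × 2 = 8 states.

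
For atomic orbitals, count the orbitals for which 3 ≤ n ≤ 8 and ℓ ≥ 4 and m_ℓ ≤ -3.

30

For each n in the range, tally the orbitals obeying ℓ ≥ 4 and m_ℓ ≤ -3:
n=5 → 2; n=6 → 5; n=7 → 9; n=8 → 14.
Total orbitals: 2 + 5 + 9 + 14 = 30.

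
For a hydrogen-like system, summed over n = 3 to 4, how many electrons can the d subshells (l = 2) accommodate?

A d subshell (l = 2) exists for every n ≥ 3, so shells n = 3, 4 each contribute one — 2 subshells.
Since each d subshell holds 2(2·2+1) = 10 electrons, the total is 2 × 10 = 20.

20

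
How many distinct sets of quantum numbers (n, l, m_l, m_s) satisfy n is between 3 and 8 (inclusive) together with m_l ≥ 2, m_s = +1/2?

For each n in the range, tally the orbitals obeying m_l ≥ 2:
n=3 → 1; n=4 → 3; n=5 → 6; n=6 → 10; n=7 → 15; n=8 → 21.
Orbitals: 1 + 3 + 6 + 10 + 15 + 21 = 56. With m_s fixed to +1/2 there is one state per orbital, so 56 states.

56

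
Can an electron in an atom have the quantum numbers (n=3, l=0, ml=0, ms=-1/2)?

Yes

n = 3 is a positive integer. l = 0 satisfies 0 ≤ l ≤ n−1 = 2. ml = 0 lies in the range −l … +l (here 0). ms = -1/2 is one of ±1/2.
All four constraints are satisfied.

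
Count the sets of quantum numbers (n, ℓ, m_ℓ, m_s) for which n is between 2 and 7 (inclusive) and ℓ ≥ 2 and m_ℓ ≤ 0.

130

Count contributing orbitals for each principal shell:
n=3 → 3; n=4 → 7; n=5 → 12; n=6 → 18; n=7 → 25.
Orbitals: 3 + 7 + 12 + 18 + 25 = 65. Including both spin states (m_s = ±1/2) gives 2 × 65 = 130 states.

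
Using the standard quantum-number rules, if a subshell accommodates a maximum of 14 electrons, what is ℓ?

2(2ℓ+1) = 14 ⇒ 2ℓ+1 = 7 ⇒ ℓ = 3.

ℓ = 3 (f)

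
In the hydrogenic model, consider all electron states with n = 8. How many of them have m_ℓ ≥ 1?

Go through ℓ = 0, …, 7 (the values permitted for n = 8).
Per ℓ-value: ℓ=1 → 1; ℓ=2 → 2; ℓ=3 → 3; ℓ=4 → 4; ℓ=5 → 5; ℓ=6 → 6; ℓ=7 → 7.
Orbitals: 1 + 2 + 3 + 4 + 5 + 6 + 7 = 28. Each orbital carries two spin states, so 28 × 2 = 56 states.

56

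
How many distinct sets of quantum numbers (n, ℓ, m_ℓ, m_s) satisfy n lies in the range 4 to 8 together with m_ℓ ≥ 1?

Count contributing orbitals for each principal shell:
n=4 → 6; n=5 → 10; n=6 → 15; n=7 → 21; n=8 → 28.
Orbitals: 6 + 10 + 15 + 21 + 28 = 80. Including both spin states (m_s = ±1/2) gives 2 × 80 = 160 states.

160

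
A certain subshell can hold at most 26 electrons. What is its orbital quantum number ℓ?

ℓ = 6

2(2ℓ+1) = 26 ⇒ 2ℓ+1 = 13 ⇒ ℓ = 6.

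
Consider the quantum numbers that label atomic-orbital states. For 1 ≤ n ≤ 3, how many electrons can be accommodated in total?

Total orbitals = 1² + 2² + 3² = 14. Doubling for spin gives 28 electrons.

28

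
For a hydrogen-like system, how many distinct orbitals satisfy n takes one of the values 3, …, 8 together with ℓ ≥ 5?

Work shell by shell — for each n, count the (ℓ, m_ℓ) pairs that satisfy ℓ ≥ 5:
n=6 → 11; n=7 → 24; n=8 → 39.
Total orbitals: 11 + 24 + 39 = 74.

74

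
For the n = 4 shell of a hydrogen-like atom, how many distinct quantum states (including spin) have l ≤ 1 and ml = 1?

2

Go through l = 0, …, 3 (the values permitted for n = 4).
The (l, ml) pairs meeting l ≤ 1 and ml = 1 give: l=1 → 1.
Orbitals: 1. Each orbital carries two spin states, so 1 × 2 = 2 states.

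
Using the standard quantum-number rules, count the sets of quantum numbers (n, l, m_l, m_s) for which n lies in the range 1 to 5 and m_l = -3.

Work shell by shell — for each n, count the (l, m_l) pairs that satisfy m_l = -3:
n=4 → 1; n=5 → 2.
Orbitals: 1 + 2 = 3. Including both spin states (m_s = ±1/2) gives 2 × 3 = 6 states.

6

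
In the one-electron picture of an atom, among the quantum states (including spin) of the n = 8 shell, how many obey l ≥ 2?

The n = 8 shell has l = 0 through 7; check each.
Per l-value: l=2 → 5; l=3 → 7; l=4 → 9; l=5 → 11; l=6 → 13; l=7 → 15.
Orbitals: 5 + 7 + 9 + 11 + 13 + 15 = 60. Each orbital carries two spin states, so 60 × 2 = 120 states.

120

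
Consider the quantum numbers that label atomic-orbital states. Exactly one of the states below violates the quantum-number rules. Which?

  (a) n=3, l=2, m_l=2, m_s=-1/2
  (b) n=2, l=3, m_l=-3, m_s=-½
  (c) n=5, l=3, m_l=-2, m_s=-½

(b) has l = 3 ≥ n = 2, violating 0 ≤ l ≤ n−1.
The remaining sets (a), (c) satisfy all four rules.

(b)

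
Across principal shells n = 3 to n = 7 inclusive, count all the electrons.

Shell n has n² orbitals: 3²=9 + 4²=16 + 5²=25 + 6²=36 + 7²=49 = 135 orbitals.
Two spin states per orbital: 2 × 135 = 270 electrons.

270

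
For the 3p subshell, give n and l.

The leading integer gives n = 3; the letter 'p' means l = 1.

n = 3, l = 1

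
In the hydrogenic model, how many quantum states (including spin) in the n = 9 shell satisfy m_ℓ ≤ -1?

For n = 9, ℓ ranges over 0 … 8.
Per ℓ-value: ℓ=1 → 1; ℓ=2 → 2; ℓ=3 → 3; ℓ=4 → 4; ℓ=5 → 5; ℓ=6 → 6; ℓ=7 → 7; ℓ=8 → 8.
Orbitals: 1 + 2 + 3 + 4 + 5 + 6 + 7 + 8 = 36. Each orbital carries two spin states, so 36 × 2 = 72 states.

72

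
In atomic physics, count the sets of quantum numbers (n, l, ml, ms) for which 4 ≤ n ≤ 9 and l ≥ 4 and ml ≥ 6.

20

Count contributing orbitals for each principal shell:
n=7 → 1; n=8 → 3; n=9 → 6.
Orbitals: 1 + 3 + 6 = 10. Including both spin states (ms = ±1/2) gives 2 × 10 = 20 states.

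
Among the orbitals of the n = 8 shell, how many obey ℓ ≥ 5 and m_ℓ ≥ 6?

Go through ℓ = 0, …, 7 (the values permitted for n = 8).
The (ℓ, m_ℓ) pairs meeting ℓ ≥ 5 and m_ℓ ≥ 6 give: ℓ=6 → 1; ℓ=7 → 2.
Total orbitals: 1 + 2 = 3.

3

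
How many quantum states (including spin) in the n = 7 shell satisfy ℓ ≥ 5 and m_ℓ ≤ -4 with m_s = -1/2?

With n = 7 the allowed ℓ are 0, 1, …, 6.
Contributions: ℓ=5 → 2; ℓ=6 → 3.
Orbitals: 2 + 3 = 5. With m_s fixed to a single value there is one state per orbital, giving 5 states.

5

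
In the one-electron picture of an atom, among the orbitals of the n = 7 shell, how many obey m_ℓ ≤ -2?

Contributions: ℓ=2 → 1; ℓ=3 → 2; ℓ=4 → 3; ℓ=5 → 4; ℓ=6 → 5.
Total orbitals: 1 + 2 + 3 + 4 + 5 = 15.

15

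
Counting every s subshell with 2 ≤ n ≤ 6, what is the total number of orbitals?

5

An s subshell (l = 0) exists for every n ≥ 1, so shells n = 2, 3, 4, 5, 6 each contribute one — 5 subshells.
Since each s subshell has 2·0+1 = 1 orbital, the total is 5 × 1 = 5.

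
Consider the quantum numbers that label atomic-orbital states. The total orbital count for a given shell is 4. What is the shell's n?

n² = 4 ⇒ n = 2.

n = 2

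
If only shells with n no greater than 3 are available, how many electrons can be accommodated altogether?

Total orbitals = 1² + 2² + 3² = 14. Doubling for spin gives 28 electrons.

28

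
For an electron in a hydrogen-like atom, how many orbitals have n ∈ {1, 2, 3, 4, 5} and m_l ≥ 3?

Go shell by shell, enumerating (l, m_l) with m_l ≥ 3:
n=4 → 1; n=5 → 3.
Total orbitals: 1 + 3 = 4.

4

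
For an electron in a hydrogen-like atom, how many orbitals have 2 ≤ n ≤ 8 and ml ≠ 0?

Per-shell orbital counts meeting the constraint:
n=2 → 2; n=3 → 6; n=4 → 12; n=5 → 20; n=6 → 30; n=7 → 42; n=8 → 56.
Total orbitals: 2 + 6 + 12 + 20 + 30 + 42 + 56 = 168.

168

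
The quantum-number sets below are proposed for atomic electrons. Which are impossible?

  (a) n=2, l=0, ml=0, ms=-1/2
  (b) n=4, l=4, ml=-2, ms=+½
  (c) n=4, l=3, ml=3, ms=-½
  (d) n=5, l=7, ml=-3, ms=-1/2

(b) has l = 4 ≥ n = 4, violating 0 ≤ l ≤ n−1.
(d) has l = 7 ≥ n = 5, violating 0 ≤ l ≤ n−1.
The remaining sets (a), (c) satisfy all four rules.

(b) and (d)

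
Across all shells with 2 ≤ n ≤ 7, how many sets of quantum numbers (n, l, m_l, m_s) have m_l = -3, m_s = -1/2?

Per-shell orbital counts meeting the constraint:
n=4 → 1; n=5 → 2; n=6 → 3; n=7 → 4.
Orbitals: 1 + 2 + 3 + 4 = 10. With m_s fixed to -1/2 there is one state per orbital, so 10 states.

10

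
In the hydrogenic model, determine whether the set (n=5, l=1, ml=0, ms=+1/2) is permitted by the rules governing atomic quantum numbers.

n = 5 is a positive integer. l = 1 satisfies 0 ≤ l ≤ n−1 = 4. ml = 0 lies in the range −l … +l (here −1 … 1). ms = +1/2 is one of ±1/2.
All four constraints are satisfied.

Yes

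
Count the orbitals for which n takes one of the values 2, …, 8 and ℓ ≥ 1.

196

For each n in the range, tally the orbitals obeying ℓ ≥ 1:
n=2 → 3; n=3 → 8; n=4 → 15; n=5 → 24; n=6 → 35; n=7 → 48; n=8 → 63.
Total orbitals: 3 + 8 + 15 + 24 + 35 + 48 + 63 = 196.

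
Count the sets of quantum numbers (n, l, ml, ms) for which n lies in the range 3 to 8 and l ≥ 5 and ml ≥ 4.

Per-shell orbital counts meeting the constraint:
n=6 → 2; n=7 → 5; n=8 → 9.
Orbitals: 2 + 5 + 9 = 16. Including both spin states (ms = ±1/2) gives 2 × 16 = 32 states.

32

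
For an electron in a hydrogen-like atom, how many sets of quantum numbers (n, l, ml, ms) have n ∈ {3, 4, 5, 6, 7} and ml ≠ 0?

For each n in the range, tally the orbitals obeying ml ≠ 0:
n=3 → 6; n=4 → 12; n=5 → 20; n=6 → 30; n=7 → 42.
Orbitals: 6 + 12 + 20 + 30 + 42 = 110. Including both spin states (ms = ±1/2) gives 2 × 110 = 220 states.

220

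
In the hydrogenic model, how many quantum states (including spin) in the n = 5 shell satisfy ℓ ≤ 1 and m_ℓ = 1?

With n = 5 the allowed ℓ are 0, 1, …, 4.
Contributions: ℓ=1 → 1.
Orbitals: 1. Each orbital carries two spin states, so 1 × 2 = 2 states.

2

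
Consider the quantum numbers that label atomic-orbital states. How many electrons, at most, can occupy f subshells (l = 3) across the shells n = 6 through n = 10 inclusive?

70

An f subshell (l = 3) exists for every n ≥ 4, so shells n = 6, 7, 8, 9, 10 each contribute one — 5 subshells.
Since each f subshell holds 2(2·3+1) = 14 electrons, the total is 5 × 14 = 70.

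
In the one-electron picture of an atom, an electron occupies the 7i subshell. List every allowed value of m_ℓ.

-6, -5, -4, -3, -2, -1, 0, 1, 2, 3, 4, 5, 6

The 7i subshell has ℓ = 6, and m_ℓ takes every integer from −ℓ to +ℓ. With ℓ = 6 that gives the 13 values -6, -5, -4, -3, -2, -1, 0, 1, 2, 3, 4, 5, 6.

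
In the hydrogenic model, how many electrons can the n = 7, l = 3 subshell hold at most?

A subshell with l = 3 has 2l+1 = 7 orbitals, each holding 2 electrons (spin ±1/2), so 7 × 2 = 14.

14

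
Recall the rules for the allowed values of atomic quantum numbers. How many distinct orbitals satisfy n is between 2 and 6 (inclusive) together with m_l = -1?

15

Per-shell orbital counts meeting the constraint:
n=2 → 1; n=3 → 2; n=4 → 3; n=5 → 4; n=6 → 5.
Total orbitals: 1 + 2 + 3 + 4 + 5 = 15.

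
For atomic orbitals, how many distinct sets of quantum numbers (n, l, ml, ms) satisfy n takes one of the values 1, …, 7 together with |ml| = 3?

40

Count contributing orbitals for each principal shell:
n=4 → 2; n=5 → 4; n=6 → 6; n=7 → 8.
Orbitals: 2 + 4 + 6 + 8 = 20. Including both spin states (ms = ±1/2) gives 2 × 20 = 40 states.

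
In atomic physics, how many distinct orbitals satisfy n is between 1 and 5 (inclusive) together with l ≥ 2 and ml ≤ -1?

Treat each shell separately and count matching orbitals:
n=3 → 2; n=4 → 5; n=5 → 9.
Total orbitals: 2 + 5 + 9 = 16.

16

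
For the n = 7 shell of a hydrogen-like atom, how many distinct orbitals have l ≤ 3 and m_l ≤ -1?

6

Go through l = 0, …, 6 (the values permitted for n = 7).
Per l-value: l=1 → 1; l=2 → 2; l=3 → 3.
Total orbitals: 1 + 2 + 3 = 6.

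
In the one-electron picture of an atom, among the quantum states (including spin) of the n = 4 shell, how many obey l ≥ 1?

30

With n = 4 the allowed l are 0, 1, …, 3.
Per l-value: l=1 → 3; l=2 → 5; l=3 → 7.
Orbitals: 3 + 5 + 7 = 15. Each orbital carries two spin states, so 15 × 2 = 30 states.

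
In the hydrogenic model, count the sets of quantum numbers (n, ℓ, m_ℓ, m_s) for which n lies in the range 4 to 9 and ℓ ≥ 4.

Go shell by shell, enumerating (ℓ, m_ℓ) with ℓ ≥ 4:
n=5 → 9; n=6 → 20; n=7 → 33; n=8 → 48; n=9 → 65.
Orbitals: 9 + 20 + 33 + 48 + 65 = 175. Including both spin states (m_s = ±1/2) gives 2 × 175 = 350 states.

350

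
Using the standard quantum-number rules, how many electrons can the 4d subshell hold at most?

A subshell with ℓ = 2 has 2ℓ+1 = 5 orbitals, each holding 2 electrons (spin ±1/2), so 5 × 2 = 10.

10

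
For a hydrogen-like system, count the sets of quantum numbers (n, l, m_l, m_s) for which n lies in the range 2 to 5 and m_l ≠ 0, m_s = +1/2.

Per-shell orbital counts meeting the constraint:
n=2 → 2; n=3 → 6; n=4 → 12; n=5 → 20.
Orbitals: 2 + 6 + 12 + 20 = 40. With m_s fixed to +1/2 there is one state per orbital, so 40 states.

40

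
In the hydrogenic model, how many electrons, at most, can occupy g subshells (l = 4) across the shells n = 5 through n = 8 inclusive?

A g subshell (l = 4) exists for every n ≥ 5, so shells n = 5, 6, 7, 8 each contribute one — 4 subshells.
Since each g subshell holds 2(2·4+1) = 18 electrons, the total is 4 × 18 = 72.

72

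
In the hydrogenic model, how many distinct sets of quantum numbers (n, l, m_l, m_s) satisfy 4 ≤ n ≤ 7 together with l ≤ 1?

Per-shell orbital counts meeting the constraint:
n=4 → 4; n=5 → 4; n=6 → 4; n=7 → 4.
Orbitals: 4 + 4 + 4 + 4 = 16. Including both spin states (m_s = ±1/2) gives 2 × 16 = 32 states.

32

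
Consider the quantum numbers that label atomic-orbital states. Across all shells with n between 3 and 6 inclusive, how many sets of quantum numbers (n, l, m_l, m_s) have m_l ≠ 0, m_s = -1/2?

68

Count contributing orbitals for each principal shell:
n=3 → 6; n=4 → 12; n=5 → 20; n=6 → 30.
Orbitals: 6 + 12 + 20 + 30 = 68. With m_s fixed to -1/2 there is one state per orbital, so 68 states.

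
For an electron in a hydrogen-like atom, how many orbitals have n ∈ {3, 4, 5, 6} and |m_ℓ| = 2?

20

Go shell by shell, enumerating (ℓ, m_ℓ) with |m_ℓ| = 2:
n=3 → 2; n=4 → 4; n=5 → 6; n=6 → 8.
Total orbitals: 2 + 4 + 6 + 8 = 20.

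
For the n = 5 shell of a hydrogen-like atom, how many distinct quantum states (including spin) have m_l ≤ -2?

12

With n = 5 the allowed l are 0, 1, …, 4.
Contributions: l=2 → 1; l=3 → 2; l=4 → 3.
Orbitals: 1 + 2 + 3 = 6. Each orbital carries two spin states, so 6 × 2 = 12 states.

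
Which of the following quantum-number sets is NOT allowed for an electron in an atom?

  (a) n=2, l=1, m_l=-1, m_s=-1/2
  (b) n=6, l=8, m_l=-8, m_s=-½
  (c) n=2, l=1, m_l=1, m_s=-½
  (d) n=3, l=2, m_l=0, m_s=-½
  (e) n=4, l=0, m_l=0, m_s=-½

(b) has l = 8 ≥ n = 6, violating 0 ≤ l ≤ n−1.
The remaining sets (a), (c), (d), (e) satisfy all four rules.

(b)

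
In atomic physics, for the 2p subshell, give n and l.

n = 2, l = 1

The leading integer gives n = 2; the letter 'p' means l = 1.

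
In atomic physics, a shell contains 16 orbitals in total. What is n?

n² = 16 ⇒ n = 4.

n = 4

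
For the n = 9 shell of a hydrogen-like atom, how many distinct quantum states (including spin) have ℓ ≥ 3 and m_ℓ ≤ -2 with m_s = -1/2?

With n = 9 the allowed ℓ are 0, 1, …, 8.
Contributions: ℓ=3 → 2; ℓ=4 → 3; ℓ=5 → 4; ℓ=6 → 5; ℓ=7 → 6; ℓ=8 → 7.
Orbitals: 2 + 3 + 4 + 5 + 6 + 7 = 27. With m_s fixed to a single value there is one state per orbital, giving 27 states.

27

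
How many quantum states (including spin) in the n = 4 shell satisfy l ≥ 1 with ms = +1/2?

Per l-value: l=1 → 3; l=2 → 5; l=3 → 7.
Orbitals: 3 + 5 + 7 = 15. With ms fixed to a single value there is one state per orbital, giving 15 states.

15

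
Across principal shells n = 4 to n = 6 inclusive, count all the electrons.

154

Shell n has n² orbitals: 4²=16 + 5²=25 + 6²=36 = 77 orbitals.
Two spin states per orbital: 2 × 77 = 154 electrons.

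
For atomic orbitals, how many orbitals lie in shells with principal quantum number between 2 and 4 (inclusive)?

Shell n has n² orbitals: 2²=4 + 3²=9 + 4²=16 = 29 orbitals.

29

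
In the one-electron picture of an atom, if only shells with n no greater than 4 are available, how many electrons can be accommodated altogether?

Total orbitals = 1² + 2² + 3² + 4² = 30. Doubling for spin gives 60 electrons.

60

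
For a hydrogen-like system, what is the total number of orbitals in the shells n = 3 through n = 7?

Shell n has n² orbitals: 3²=9 + 4²=16 + 5²=25 + 6²=36 + 7²=49 = 135 orbitals.

135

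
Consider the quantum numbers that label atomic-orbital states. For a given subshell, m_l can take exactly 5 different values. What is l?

m_l ranges over 2l+1 integers, so 2l+1 = 5 ⇒ l = 2.

l = 2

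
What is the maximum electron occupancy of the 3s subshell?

2

A subshell with ℓ = 0 has 2ℓ+1 = 1 orbital, each holding 2 electrons (spin ±1/2), so 1 × 2 = 2.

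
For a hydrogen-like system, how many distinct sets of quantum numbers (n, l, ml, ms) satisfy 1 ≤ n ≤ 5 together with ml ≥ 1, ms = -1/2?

20

Count contributing orbitals for each principal shell:
n=2 → 1; n=3 → 3; n=4 → 6; n=5 → 10.
Orbitals: 1 + 3 + 6 + 10 = 20. With ms fixed to -1/2 there is one state per orbital, so 20 states.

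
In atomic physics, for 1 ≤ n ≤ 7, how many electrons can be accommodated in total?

280

Total orbitals = 1² + 2² + 3² + 4² + 5² + 6² + 7² = 140. Doubling for spin gives 280 electrons.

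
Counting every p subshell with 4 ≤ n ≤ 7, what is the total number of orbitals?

A p subshell (l = 1) exists for every n ≥ 2, so shells n = 4, 5, 6, 7 each contribute one — 4 subshells.
Since each p subshell has 2·1+1 = 3 orbitals, the total is 4 × 3 = 12.

12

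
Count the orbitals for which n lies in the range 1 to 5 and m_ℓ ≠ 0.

For each n in the range, tally the orbitals obeying m_ℓ ≠ 0:
n=2 → 2; n=3 → 6; n=4 → 12; n=5 → 20.
Total orbitals: 2 + 6 + 12 + 20 = 40.

40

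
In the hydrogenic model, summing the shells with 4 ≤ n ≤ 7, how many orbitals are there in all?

126

Shell n has n² orbitals: 4²=16 + 5²=25 + 6²=36 + 7²=49 = 126 orbitals.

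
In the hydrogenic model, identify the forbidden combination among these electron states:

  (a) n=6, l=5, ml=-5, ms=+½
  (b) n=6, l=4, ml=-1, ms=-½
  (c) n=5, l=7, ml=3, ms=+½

(c)

(c) has l = 7 ≥ n = 5, violating 0 ≤ l ≤ n−1.
The remaining sets (a), (b) satisfy all four rules.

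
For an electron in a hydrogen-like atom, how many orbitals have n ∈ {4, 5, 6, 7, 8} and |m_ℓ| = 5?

12

For each n in the range, tally the orbitals obeying |m_ℓ| = 5:
n=6 → 2; n=7 → 4; n=8 → 6.
Total orbitals: 2 + 4 + 6 = 12.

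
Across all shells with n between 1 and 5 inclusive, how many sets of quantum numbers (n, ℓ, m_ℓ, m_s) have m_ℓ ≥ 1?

40

Go shell by shell, enumerating (ℓ, m_ℓ) with m_ℓ ≥ 1:
n=2 → 1; n=3 → 3; n=4 → 6; n=5 → 10.
Orbitals: 1 + 3 + 6 + 10 = 20. Including both spin states (m_s = ±1/2) gives 2 × 20 = 40 states.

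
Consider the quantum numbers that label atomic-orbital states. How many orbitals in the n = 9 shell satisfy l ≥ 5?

The n = 9 shell has l = 0 through 8; check each.
Per l-value: l=5 → 11; l=6 → 13; l=7 → 15; l=8 → 17.
Total orbitals: 11 + 13 + 15 + 17 = 56.

56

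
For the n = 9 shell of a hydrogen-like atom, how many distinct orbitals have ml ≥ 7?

Contributions: l=7 → 1; l=8 → 2.
Total orbitals: 1 + 2 = 3.

3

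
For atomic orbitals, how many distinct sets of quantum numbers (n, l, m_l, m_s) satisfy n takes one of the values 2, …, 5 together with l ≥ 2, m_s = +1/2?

38

Count contributing orbitals for each principal shell:
n=3 → 5; n=4 → 12; n=5 → 21.
Orbitals: 5 + 12 + 21 = 38. With m_s fixed to +1/2 there is one state per orbital, so 38 states.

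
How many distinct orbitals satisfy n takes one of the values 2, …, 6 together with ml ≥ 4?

Count contributing orbitals for each principal shell:
n=5 → 1; n=6 → 3.
Total orbitals: 1 + 3 = 4.

4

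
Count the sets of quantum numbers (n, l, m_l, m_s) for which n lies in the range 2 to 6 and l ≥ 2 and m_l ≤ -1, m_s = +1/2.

30

For each n in the range, tally the orbitals obeying l ≥ 2 and m_l ≤ -1:
n=3 → 2; n=4 → 5; n=5 → 9; n=6 → 14.
Orbitals: 2 + 5 + 9 + 14 = 30. With m_s fixed to +1/2 there is one state per orbital, so 30 states.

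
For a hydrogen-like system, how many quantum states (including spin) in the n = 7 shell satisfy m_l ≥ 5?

Orbitals with m_l ≥ 5, by l: l=5 → 1; l=6 → 2.
Orbitals: 1 + 2 = 3. Each orbital carries two spin states, so 3 × 2 = 6 states.

6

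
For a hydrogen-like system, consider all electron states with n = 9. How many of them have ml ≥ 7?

6

With n = 9 the allowed l are 0, 1, …, 8.
Contributions: l=7 → 1; l=8 → 2.
Orbitals: 1 + 2 = 3. Each orbital carries two spin states, so 3 × 2 = 6 states.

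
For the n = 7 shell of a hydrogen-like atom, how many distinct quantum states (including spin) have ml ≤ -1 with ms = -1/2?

21

The n = 7 shell has l = 0 through 6; check each.
Per l-value: l=1 → 1; l=2 → 2; l=3 → 3; l=4 → 4; l=5 → 5; l=6 → 6.
Orbitals: 1 + 2 + 3 + 4 + 5 + 6 = 21. With ms fixed to a single value there is one state per orbital, giving 21 states.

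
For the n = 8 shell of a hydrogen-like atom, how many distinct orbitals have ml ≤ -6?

For n = 8, l ranges over 0 … 7.
The (l, ml) pairs meeting ml ≤ -6 give: l=6 → 1; l=7 → 2.
Total orbitals: 1 + 2 = 3.

3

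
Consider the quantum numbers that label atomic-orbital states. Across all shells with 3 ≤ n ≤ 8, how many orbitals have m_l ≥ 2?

Treat each shell separately and count matching orbitals:
n=3 → 1; n=4 → 3; n=5 → 6; n=6 → 10; n=7 → 15; n=8 → 21.
Total orbitals: 1 + 3 + 6 + 10 + 15 + 21 = 56.

56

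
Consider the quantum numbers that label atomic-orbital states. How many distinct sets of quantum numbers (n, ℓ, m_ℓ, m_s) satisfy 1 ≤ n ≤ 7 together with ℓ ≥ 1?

Per-shell orbital counts meeting the constraint:
n=2 → 3; n=3 → 8; n=4 → 15; n=5 → 24; n=6 → 35; n=7 → 48.
Orbitals: 3 + 8 + 15 + 24 + 35 + 48 = 133. Including both spin states (m_s = ±1/2) gives 2 × 133 = 266 states.

266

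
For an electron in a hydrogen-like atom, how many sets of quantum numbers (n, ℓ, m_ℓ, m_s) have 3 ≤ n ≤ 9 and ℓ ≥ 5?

260

For each n in the range, tally the orbitals obeying ℓ ≥ 5:
n=6 → 11; n=7 → 24; n=8 → 39; n=9 → 56.
Orbitals: 11 + 24 + 39 + 56 = 130. Including both spin states (m_s = ±1/2) gives 2 × 130 = 260 states.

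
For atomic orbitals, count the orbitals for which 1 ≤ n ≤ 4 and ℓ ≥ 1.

Work shell by shell — for each n, count the (ℓ, m_ℓ) pairs that satisfy ℓ ≥ 1:
n=2 → 3; n=3 → 8; n=4 → 15.
Total orbitals: 3 + 8 + 15 = 26.

26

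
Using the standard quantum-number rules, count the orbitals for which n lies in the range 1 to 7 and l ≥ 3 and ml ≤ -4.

10

Count contributing orbitals for each principal shell:
n=5 → 1; n=6 → 3; n=7 → 6.
Total orbitals: 1 + 3 + 6 = 10.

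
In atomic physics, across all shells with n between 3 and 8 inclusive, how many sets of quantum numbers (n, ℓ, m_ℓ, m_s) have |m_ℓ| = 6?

Go shell by shell, enumerating (ℓ, m_ℓ) with |m_ℓ| = 6:
n=7 → 2; n=8 → 4.
Orbitals: 2 + 4 = 6. Including both spin states (m_s = ±1/2) gives 2 × 6 = 12 states.

12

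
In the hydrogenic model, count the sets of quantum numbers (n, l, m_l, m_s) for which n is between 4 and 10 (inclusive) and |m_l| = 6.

40

Treat each shell separately and count matching orbitals:
n=7 → 2; n=8 → 4; n=9 → 6; n=10 → 8.
Orbitals: 2 + 4 + 6 + 8 = 20. Including both spin states (m_s = ±1/2) gives 2 × 20 = 40 states.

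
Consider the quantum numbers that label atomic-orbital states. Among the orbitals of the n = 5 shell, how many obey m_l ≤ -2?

For n = 5, l ranges over 0 … 4.
Per l-value: l=2 → 1; l=3 → 2; l=4 → 3.
Total orbitals: 1 + 2 + 3 = 6.

6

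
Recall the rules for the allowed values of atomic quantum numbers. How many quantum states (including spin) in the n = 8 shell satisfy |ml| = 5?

The n = 8 shell has l = 0 through 7; check each.
Contributions: l=5 → 2; l=6 → 2; l=7 → 2.
Orbitals: 2 + 2 + 2 = 6. Each orbital carries two spin states, so 6 × 2 = 12 states.

12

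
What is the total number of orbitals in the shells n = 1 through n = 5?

Shell n has n² orbitals: 1²=1 + 2²=4 + 3²=9 + 4²=16 + 5²=25 = 55 orbitals.

55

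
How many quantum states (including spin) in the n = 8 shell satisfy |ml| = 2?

Go through l = 0, …, 7 (the values permitted for n = 8).
Per l-value: l=2 → 2; l=3 → 2; l=4 → 2; l=5 → 2; l=6 → 2; l=7 → 2.
Orbitals: 2 + 2 + 2 + 2 + 2 + 2 = 12. Each orbital carries two spin states, so 12 × 2 = 24 states.

24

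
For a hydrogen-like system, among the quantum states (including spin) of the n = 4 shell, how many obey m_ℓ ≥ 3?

2

Per ℓ-value: ℓ=3 → 1.
Orbitals: 1. Each orbital carries two spin states, so 1 × 2 = 2 states.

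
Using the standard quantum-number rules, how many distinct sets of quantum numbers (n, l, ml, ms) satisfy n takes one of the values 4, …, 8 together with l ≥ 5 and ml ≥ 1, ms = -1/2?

34

For each n in the range, tally the orbitals obeying l ≥ 5 and ml ≥ 1:
n=6 → 5; n=7 → 11; n=8 → 18.
Orbitals: 5 + 11 + 18 = 34. With ms fixed to -1/2 there is one state per orbital, so 34 states.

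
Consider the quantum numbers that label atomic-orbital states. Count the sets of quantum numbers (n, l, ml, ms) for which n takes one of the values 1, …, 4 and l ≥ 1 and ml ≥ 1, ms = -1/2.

Per-shell orbital counts meeting the constraint:
n=2 → 1; n=3 → 3; n=4 → 6.
Orbitals: 1 + 3 + 6 = 10. With ms fixed to -1/2 there is one state per orbital, so 10 states.

10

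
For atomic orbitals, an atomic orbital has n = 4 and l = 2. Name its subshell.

l = 2 corresponds to the letter 'd', so the subshell is 4d.

4d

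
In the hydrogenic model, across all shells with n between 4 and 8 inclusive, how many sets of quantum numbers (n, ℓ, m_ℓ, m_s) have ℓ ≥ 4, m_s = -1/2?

Treat each shell separately and count matching orbitals:
n=5 → 9; n=6 → 20; n=7 → 33; n=8 → 48.
Orbitals: 9 + 20 + 33 + 48 = 110. With m_s fixed to -1/2 there is one state per orbital, so 110 states.

110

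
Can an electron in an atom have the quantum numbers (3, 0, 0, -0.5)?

n = 3 is a positive integer. l = 0 satisfies 0 ≤ l ≤ n−1 = 2. m_l = 0 lies in the range −l … +l (here 0). m_s = -1/2 is one of ±1/2.
All four constraints are satisfied.

Allowed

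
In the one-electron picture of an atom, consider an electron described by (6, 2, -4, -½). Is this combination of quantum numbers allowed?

The magnetic quantum number must satisfy −ℓ ≤ m_ℓ ≤ ℓ. With ℓ = 2, m_ℓ can only be -2, -1, 0, 1, 2, so m_ℓ = -4 is forbidden.

Not allowed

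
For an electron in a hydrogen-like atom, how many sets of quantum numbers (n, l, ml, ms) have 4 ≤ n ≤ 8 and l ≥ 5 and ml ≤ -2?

56

Go shell by shell, enumerating (l, ml) with l ≥ 5 and ml ≤ -2:
n=6 → 4; n=7 → 9; n=8 → 15.
Orbitals: 4 + 9 + 15 = 28. Including both spin states (ms = ±1/2) gives 2 × 28 = 56 states.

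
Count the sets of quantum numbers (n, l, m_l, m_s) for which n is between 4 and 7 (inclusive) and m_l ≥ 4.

Treat each shell separately and count matching orbitals:
n=5 → 1; n=6 → 3; n=7 → 6.
Orbitals: 1 + 3 + 6 = 10. Including both spin states (m_s = ±1/2) gives 2 × 10 = 20 states.

20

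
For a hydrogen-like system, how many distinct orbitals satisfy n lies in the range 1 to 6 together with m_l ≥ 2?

20

Work shell by shell — for each n, count the (l, m_l) pairs that satisfy m_l ≥ 2:
n=3 → 1; n=4 → 3; n=5 → 6; n=6 → 10.
Total orbitals: 1 + 3 + 6 + 10 = 20.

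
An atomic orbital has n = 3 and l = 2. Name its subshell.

3d

l = 2 corresponds to the letter 'd', so the subshell is 3d.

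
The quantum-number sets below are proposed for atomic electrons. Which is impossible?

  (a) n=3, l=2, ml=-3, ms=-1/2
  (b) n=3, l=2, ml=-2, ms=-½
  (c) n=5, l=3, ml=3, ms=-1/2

(a)

(a) has |ml| = 3 > l = 2, violating −l ≤ ml ≤ l.
The remaining sets (b), (c) satisfy all four rules.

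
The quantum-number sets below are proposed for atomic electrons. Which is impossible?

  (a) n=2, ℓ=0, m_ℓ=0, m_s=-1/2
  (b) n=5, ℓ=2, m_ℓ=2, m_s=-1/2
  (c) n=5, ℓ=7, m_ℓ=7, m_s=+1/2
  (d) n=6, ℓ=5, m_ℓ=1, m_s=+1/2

(c) has ℓ = 7 ≥ n = 5, violating 0 ≤ ℓ ≤ n−1.
The remaining sets (a), (b), (d) satisfy all four rules.

(c)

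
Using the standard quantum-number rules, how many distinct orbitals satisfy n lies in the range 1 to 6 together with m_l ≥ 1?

Per-shell orbital counts meeting the constraint:
n=2 → 1; n=3 → 3; n=4 → 6; n=5 → 10; n=6 → 15.
Total orbitals: 1 + 3 + 6 + 10 + 15 = 35.

35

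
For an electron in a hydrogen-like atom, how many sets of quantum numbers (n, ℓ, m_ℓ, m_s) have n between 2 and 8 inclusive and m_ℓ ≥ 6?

For each n in the range, tally the orbitals obeying m_ℓ ≥ 6:
n=7 → 1; n=8 → 3.
Orbitals: 1 + 3 = 4. Including both spin states (m_s = ±1/2) gives 2 × 4 = 8 states.

8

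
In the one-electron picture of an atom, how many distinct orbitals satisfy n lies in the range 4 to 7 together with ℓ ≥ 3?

90

Treat each shell separately and count matching orbitals:
n=4 → 7; n=5 → 16; n=6 → 27; n=7 → 40.
Total orbitals: 7 + 16 + 27 + 40 = 90.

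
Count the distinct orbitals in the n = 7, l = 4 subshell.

9

A subshell has 2l+1 orbitals; with l = 4, that's 9.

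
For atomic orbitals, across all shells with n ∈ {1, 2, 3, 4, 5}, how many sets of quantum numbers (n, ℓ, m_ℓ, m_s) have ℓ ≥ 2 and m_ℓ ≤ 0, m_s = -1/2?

22

Per-shell orbital counts meeting the constraint:
n=3 → 3; n=4 → 7; n=5 → 12.
Orbitals: 3 + 7 + 12 = 22. With m_s fixed to -1/2 there is one state per orbital, so 22 states.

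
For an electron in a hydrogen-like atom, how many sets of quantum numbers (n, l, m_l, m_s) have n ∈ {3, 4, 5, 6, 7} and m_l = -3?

Treat each shell separately and count matching orbitals:
n=4 → 1; n=5 → 2; n=6 → 3; n=7 → 4.
Orbitals: 1 + 2 + 3 + 4 = 10. Including both spin states (m_s = ±1/2) gives 2 × 10 = 20 states.

20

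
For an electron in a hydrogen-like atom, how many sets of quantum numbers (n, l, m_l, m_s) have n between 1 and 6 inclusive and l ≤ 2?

82

For each n in the range, tally the orbitals obeying l ≤ 2:
n=1 → 1; n=2 → 4; n=3 → 9; n=4 → 9; n=5 → 9; n=6 → 9.
Orbitals: 1 + 4 + 9 + 9 + 9 + 9 = 41. Including both spin states (m_s = ±1/2) gives 2 × 41 = 82 states.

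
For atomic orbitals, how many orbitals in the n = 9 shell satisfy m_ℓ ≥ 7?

3

Contributions: ℓ=7 → 1; ℓ=8 → 2.
Total orbitals: 1 + 2 = 3.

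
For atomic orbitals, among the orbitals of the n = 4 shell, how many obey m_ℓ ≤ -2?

Contributions: ℓ=2 → 1; ℓ=3 → 2.
Total orbitals: 1 + 2 = 3.

3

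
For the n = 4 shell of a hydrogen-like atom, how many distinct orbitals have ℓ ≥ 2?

12

The n = 4 shell has ℓ = 0 through 3; check each.
Per ℓ-value: ℓ=2 → 5; ℓ=3 → 7.
Total orbitals: 5 + 7 = 12.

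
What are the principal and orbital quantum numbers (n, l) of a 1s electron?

n = 1, l = 0

The leading integer gives n = 1; the letter 's' means l = 0.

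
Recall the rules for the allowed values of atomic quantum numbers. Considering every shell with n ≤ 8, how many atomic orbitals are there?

204

Total orbitals = 1² + 2² + 3² + 4² + 5² + 6² + 7² + 8² = 204.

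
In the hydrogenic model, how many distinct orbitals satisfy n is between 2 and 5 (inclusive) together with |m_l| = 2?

12

Treat each shell separately and count matching orbitals:
n=3 → 2; n=4 → 4; n=5 → 6.
Total orbitals: 2 + 4 + 6 = 12.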